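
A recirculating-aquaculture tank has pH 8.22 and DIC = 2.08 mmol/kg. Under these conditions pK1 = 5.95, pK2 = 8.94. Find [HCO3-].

[HCO3⁻] = 1.74 mmol/kg

α₁ = 1 / (1 + [H⁺]/K1 + K2/[H⁺]) = 1 / (1 + 10^-2.27 + 10^-0.72)
   = 1 / (1 + 0.0053703 + 0.19055) = 1/1.1959 = 0.8362
[HCO3⁻] = α₁ × DIC = 0.8362 × 2.08 = 1.74 mmol/kg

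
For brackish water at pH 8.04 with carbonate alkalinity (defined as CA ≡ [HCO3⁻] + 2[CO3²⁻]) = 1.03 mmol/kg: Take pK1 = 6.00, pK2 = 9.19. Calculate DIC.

DIC = 0.974 mmol/kg

CA = [HCO3⁻] + 2[CO3²⁻] = (α₁ + 2α₂)·DIC
At pH 8.04: [H⁺]/K1 = 10^-2.04 = 0.0091201, K2/[H⁺] = 10^-1.15 = 0.070795
α₁ = 1/(1 + 0.0091201 + 0.070795) = 1/1.0799 = 0.9260; α₂ = α₁·K2/[H⁺] = 0.06556
α₁ + 2α₂ = 1.0571
DIC = CA / (α₁ + 2α₂) = 1.03 / 1.0571 = 0.974 mmol/kg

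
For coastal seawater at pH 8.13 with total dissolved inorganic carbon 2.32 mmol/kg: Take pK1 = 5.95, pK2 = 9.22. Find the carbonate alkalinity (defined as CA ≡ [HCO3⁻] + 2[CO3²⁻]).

CA = 2.48 mmol/kg

CA = [HCO3⁻] + 2[CO3²⁻] = (α₁ + 2α₂)·DIC
At pH 8.13: [H⁺]/K1 = 10^-2.18 = 0.0066069, K2/[H⁺] = 10^-1.09 = 0.081283
α₁ = 1/(1 + 0.0066069 + 0.081283) = 1/1.0879 = 0.9192; α₂ = α₁·K2/[H⁺] = 0.07472
α₁ + 2α₂ = 1.0686
CA = 1.0686 × 2.32 = 2.48 mmol/kg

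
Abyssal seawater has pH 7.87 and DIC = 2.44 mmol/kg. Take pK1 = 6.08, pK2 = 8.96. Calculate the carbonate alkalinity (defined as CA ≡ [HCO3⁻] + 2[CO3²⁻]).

CA = 2.58 mmol/kg

CA = [HCO3⁻] + 2[CO3²⁻] = (α₁ + 2α₂)·DIC
At pH 7.87: [H⁺]/K1 = 10^-1.79 = 0.016218, K2/[H⁺] = 10^-1.09 = 0.081283
α₁ = 1/(1 + 0.016218 + 0.081283) = 1/1.0975 = 0.9112; α₂ = α₁·K2/[H⁺] = 0.07406
α₁ + 2α₂ = 1.0593
CA = 1.0593 × 2.44 = 2.58 mmol/kg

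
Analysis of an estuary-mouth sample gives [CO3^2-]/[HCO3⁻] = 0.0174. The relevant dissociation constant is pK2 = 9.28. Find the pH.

From K2 = [H⁺][CO3^2-]/[HCO3⁻]:  pH = pK2 + log₁₀([CO3^2-]/[HCO3⁻])
log₁₀(0.0174) = -1.759
pH = 9.28 + (-1.759) = 7.52

pH = 7.52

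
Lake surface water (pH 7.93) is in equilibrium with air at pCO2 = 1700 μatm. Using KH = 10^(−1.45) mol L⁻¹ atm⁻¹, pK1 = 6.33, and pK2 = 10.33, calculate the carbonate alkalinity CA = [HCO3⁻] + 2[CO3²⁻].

[CO2*] = KH · pCO2 = 10^(−1.45) × 1700×10^-6 = 6.032×10^-5 mol/L
α₀ = 1/(1 + K1/[H⁺] + K1K2/[H⁺]²) = 1/(1 + 10^+1.60 + 10^-0.80) = 0.02441
DIC = [CO2*]/α₀ = 6.032×10^-5 / 0.02441 = 2.471 mmol/L
CA = (α₁ + 2α₂)·DIC = (0.9717 + 2×0.003868) × 2.471 = 2.42 mmol/L

CA = 2.42 mmol/L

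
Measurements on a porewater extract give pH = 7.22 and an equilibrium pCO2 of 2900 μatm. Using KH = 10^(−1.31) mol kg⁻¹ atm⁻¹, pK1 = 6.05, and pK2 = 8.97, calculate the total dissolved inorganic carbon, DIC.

DIC = 2.28 mmol/kg

[CO2*] = KH · pCO2 = 10^(−1.31) × 2900×10^-6 = 1.420×10^-4 mol/kg
α₀ = 1/(1 + K1/[H⁺] + K1K2/[H⁺]²) = 1/(1 + 10^+1.17 + 10^-0.58) = 0.06229
DIC = [CO2*]/α₀ = 1.420×10^-4 / 0.06229 = 2.28 mmol/kg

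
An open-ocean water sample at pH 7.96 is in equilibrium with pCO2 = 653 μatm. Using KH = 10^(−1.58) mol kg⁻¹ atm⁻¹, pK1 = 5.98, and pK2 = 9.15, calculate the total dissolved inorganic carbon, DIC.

DIC = 1.76 mmol/kg

[CO2*] = KH · pCO2 = 10^(−1.58) × 653×10^-6 = 1.718×10^-5 mol/kg
α₀ = 1/(1 + K1/[H⁺] + K1K2/[H⁺]²) = 1/(1 + 10^+1.98 + 10^+0.79) = 0.009740
DIC = [CO2*]/α₀ = 1.718×10^-5 / 0.009740 = 1.76 mmol/kg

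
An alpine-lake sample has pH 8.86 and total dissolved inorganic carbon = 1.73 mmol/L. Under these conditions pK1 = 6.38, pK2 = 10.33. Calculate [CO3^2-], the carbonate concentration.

α₂ = 1 / (1 + [H⁺]/K2 + [H⁺]²/(K1K2)) = 1 / (1 + 10^+1.47 + 10^-1.01)
   = 1 / (1 + 29.512 + 0.097724) = 1/30.610 = 0.03267
[CO3²⁻] = α₂ × DIC = 0.03267 × 1.73 = 0.0565 mmol/L

[CO3²⁻] = 0.0565 mmol/L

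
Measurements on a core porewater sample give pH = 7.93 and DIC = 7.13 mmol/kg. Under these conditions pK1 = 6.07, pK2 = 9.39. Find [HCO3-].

α₁ = 1 / (1 + [H⁺]/K1 + K2/[H⁺]) = 1 / (1 + 10^-1.86 + 10^-1.46)
   = 1 / (1 + 0.013804 + 0.034674) = 1/1.0485 = 0.9538
[HCO3⁻] = α₁ × DIC = 0.9538 × 7.13 = 6.80 mmol/kg

[HCO3⁻] = 6.80 mmol/kg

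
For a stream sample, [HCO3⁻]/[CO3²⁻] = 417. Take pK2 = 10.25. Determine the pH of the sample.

pH = 7.63

From K2 = [H⁺][CO3²⁻]/[HCO3⁻]:  pH = pK2 − log₁₀([HCO3⁻]/[CO3²⁻])
log₁₀(417) = +2.620
pH = 10.25 − (+2.620) = 7.63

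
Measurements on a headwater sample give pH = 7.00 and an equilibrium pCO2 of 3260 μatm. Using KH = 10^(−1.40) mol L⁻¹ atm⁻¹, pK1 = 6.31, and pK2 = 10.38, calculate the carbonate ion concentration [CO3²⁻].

[CO2*] = KH · pCO2 = 10^(−1.40) × 3260×10^-6 = 1.298×10^-4 mol/L
α₀ = 1/(1 + K1/[H⁺] + K1K2/[H⁺]²) = 1/(1 + 10^+0.69 + 10^-2.69) = 0.1695
DIC = [CO2*]/α₀ = 1.298×10^-4 / 0.1695 = 0.7657 mmol/L
[CO3²⁻] = α₂·DIC; α₂ = 0.0003461, so [CO3²⁻] = 0.0003461 × 0.7657 = 0.000265 mmol/L = 0.265 μmol/L

[CO3²⁻] = 0.265 μmol/L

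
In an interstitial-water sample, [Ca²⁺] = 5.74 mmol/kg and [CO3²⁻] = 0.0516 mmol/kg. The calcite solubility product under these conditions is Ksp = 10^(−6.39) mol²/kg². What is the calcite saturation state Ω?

Ω = 0.727

Ksp = 10^(−6.39) = 4.074×10^-7
Ω = [Ca²⁺][CO3²⁻]/Ksp = (5.74×10^-3)(0.0516×10^-3) / 4.074×10^-7 = 0.727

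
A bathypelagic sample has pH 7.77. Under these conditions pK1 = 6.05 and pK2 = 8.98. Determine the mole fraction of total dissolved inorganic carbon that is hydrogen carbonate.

α₁ = 0.925

α₁ = 1 / (1 + [H⁺]/K1 + K2/[H⁺]) = 1 / (1 + 10^-1.72 + 10^-1.21)
   = 1 / (1 + 0.019055 + 0.061660) = 1/1.0807 = 0.9253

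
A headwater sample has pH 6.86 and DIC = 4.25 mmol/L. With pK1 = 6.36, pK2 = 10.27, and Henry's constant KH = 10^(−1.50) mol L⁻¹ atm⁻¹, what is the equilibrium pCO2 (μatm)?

α₀ = 1 / (1 + K1/[H⁺] + K1K2/[H⁺]²) = 1 / (1 + 10^+0.50 + 10^-2.91)
   = 1 / (1 + 3.1623 + 0.0012303) = 1/4.1635 = 0.2402
[CO2*] = α₀ × DIC = 0.2402 × 4.25 = 1.021 mmol/L
pCO2 = [CO2*]/KH = 1.021×10^-3 / 3.162×10^-2 = 3.23×10^4 μatm

pCO2 = 3.23×10^4 μatm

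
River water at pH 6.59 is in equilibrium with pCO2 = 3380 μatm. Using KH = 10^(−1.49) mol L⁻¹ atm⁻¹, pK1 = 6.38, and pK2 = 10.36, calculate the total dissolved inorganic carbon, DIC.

[CO2*] = KH · pCO2 = 10^(−1.49) × 3380×10^-6 = 1.094×10^-4 mol/L
α₀ = 1/(1 + K1/[H⁺] + K1K2/[H⁺]²) = 1/(1 + 10^+0.21 + 10^-3.56) = 0.3814
DIC = [CO2*]/α₀ = 1.094×10^-4 / 0.3814 = 0.287 mmol/L

DIC = 0.287 mmol/L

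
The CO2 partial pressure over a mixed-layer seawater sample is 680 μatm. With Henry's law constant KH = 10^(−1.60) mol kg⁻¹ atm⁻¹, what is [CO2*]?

KH = 10^(−1.60) = 2.512×10^-2 mol kg⁻¹ atm⁻¹
[CO2*] = KH · pCO2 = 2.512×10^-2 × 680×10^-6 atm = 1.71×10^-5 mol/kg

[CO2*] = 17.1 μmol/kg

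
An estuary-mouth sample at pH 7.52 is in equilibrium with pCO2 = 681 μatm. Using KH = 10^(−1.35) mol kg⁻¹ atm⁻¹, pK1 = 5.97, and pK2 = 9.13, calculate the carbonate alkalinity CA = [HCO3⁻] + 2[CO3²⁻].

CA = 1.13 mmol/kg

[CO2*] = KH · pCO2 = 10^(−1.35) × 681×10^-6 = 3.042×10^-5 mol/kg
α₀ = 1/(1 + K1/[H⁺] + K1K2/[H⁺]²) = 1/(1 + 10^+1.55 + 10^-0.06) = 0.02677
DIC = [CO2*]/α₀ = 3.042×10^-5 / 0.02677 = 1.136 mmol/kg
CA = (α₁ + 2α₂)·DIC = (0.9499 + 2×0.02332) × 1.136 = 1.13 mmol/kg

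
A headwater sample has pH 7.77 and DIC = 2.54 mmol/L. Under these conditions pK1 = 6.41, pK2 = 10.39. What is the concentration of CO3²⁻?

[CO3²⁻] = 5.82 μmol/L

α₂ = 1 / (1 + [H⁺]/K2 + [H⁺]²/(K1K2)) = 1 / (1 + 10^+2.62 + 10^+1.26)
   = 1 / (1 + 416.87 + 18.197) = 1/436.07 = 0.002293
[CO3²⁻] = α₂ × DIC = 0.002293 × 2.54 = 0.00582 mmol/L = 5.82 μmol/L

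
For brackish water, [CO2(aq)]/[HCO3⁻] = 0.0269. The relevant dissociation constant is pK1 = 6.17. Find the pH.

pH = 7.74

From K1 = [H⁺][HCO3⁻]/[CO2(aq)]:  pH = pK1 − log₁₀([CO2(aq)]/[HCO3⁻])
log₁₀(0.0269) = -1.570
pH = 6.17 − (-1.570) = 7.74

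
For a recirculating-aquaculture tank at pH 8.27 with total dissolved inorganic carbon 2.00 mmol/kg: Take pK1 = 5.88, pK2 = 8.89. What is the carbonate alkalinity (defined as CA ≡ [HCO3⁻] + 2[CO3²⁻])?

CA = [HCO3⁻] + 2[CO3²⁻] = (α₁ + 2α₂)·DIC
At pH 8.27: [H⁺]/K1 = 10^-2.39 = 0.0040738, K2/[H⁺] = 10^-0.62 = 0.23988
α₁ = 1/(1 + 0.0040738 + 0.23988) = 1/1.2440 = 0.8039; α₂ = α₁·K2/[H⁺] = 0.1928
α₁ + 2α₂ = 1.1896
CA = 1.1896 × 2.00 = 2.38 mmol/kg

CA = 2.38 mmol/kg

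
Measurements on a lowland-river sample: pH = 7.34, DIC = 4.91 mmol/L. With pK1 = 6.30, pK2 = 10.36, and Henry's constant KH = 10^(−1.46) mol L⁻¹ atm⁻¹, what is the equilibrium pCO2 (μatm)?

α₀ = 1 / (1 + K1/[H⁺] + K1K2/[H⁺]²) = 1 / (1 + 10^+1.04 + 10^-1.98)
   = 1 / (1 + 10.965 + 0.010471) = 1/11.975 = 0.08351
[CO2*] = α₀ × DIC = 0.08351 × 4.91 = 0.4100 mmol/L
pCO2 = [CO2*]/KH = 4.100×10^-4 / 3.467×10^-2 = 1.18×10^4 μatm

pCO2 = 1.18×10^4 μatm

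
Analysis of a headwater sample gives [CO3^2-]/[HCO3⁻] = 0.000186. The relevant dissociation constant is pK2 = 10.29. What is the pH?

pH = 6.56

From K2 = [H⁺][CO3^2-]/[HCO3⁻]:  pH = pK2 + log₁₀([CO3^2-]/[HCO3⁻])
log₁₀(0.000186) = -3.730
pH = 10.29 + (-3.730) = 6.56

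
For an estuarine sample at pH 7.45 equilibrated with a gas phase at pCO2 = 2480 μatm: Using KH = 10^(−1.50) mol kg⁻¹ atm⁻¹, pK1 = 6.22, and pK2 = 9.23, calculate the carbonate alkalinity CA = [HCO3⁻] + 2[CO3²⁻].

[CO2*] = KH · pCO2 = 10^(−1.50) × 2480×10^-6 = 7.842×10^-5 mol/kg
α₀ = 1/(1 + K1/[H⁺] + K1K2/[H⁺]²) = 1/(1 + 10^+1.23 + 10^-0.55) = 0.05475
DIC = [CO2*]/α₀ = 7.842×10^-5 / 0.05475 = 1.432 mmol/kg
CA = (α₁ + 2α₂)·DIC = (0.9298 + 2×0.01543) × 1.432 = 1.38 mmol/kg

CA = 1.38 mmol/kg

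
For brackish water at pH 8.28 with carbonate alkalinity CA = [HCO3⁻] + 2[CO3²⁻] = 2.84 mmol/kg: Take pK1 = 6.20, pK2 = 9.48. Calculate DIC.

DIC = 2.70 mmol/kg

CA = [HCO3⁻] + 2[CO3²⁻] = (α₁ + 2α₂)·DIC
At pH 8.28: [H⁺]/K1 = 10^-2.08 = 0.0083176, K2/[H⁺] = 10^-1.20 = 0.063096
α₁ = 1/(1 + 0.0083176 + 0.063096) = 1/1.0714 = 0.9333; α₂ = α₁·K2/[H⁺] = 0.05889
α₁ + 2α₂ = 1.0511
DIC = CA / (α₁ + 2α₂) = 2.84 / 1.0511 = 2.70 mmol/kg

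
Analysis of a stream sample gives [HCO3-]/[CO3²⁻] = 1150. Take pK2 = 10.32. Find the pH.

pH = 7.26

From K2 = [H⁺][CO3²⁻]/[HCO3-]:  pH = pK2 − log₁₀([HCO3-]/[CO3²⁻])
log₁₀(1150) = +3.061
pH = 10.32 − (+3.061) = 7.26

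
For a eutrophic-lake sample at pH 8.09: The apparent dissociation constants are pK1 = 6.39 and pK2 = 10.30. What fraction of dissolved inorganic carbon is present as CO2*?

α₀ = 1 / (1 + K1/[H⁺] + K1K2/[H⁺]²) = 1 / (1 + 10^+1.70 + 10^-0.51)
   = 1 / (1 + 50.119 + 0.30903) = 1/51.428 = 0.01944

α₀ = 0.0194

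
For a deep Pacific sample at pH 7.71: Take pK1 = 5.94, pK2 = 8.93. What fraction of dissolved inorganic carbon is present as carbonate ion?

α₂ = 0.0559

α₂ = 1 / (1 + [H⁺]/K2 + [H⁺]²/(K1K2)) = 1 / (1 + 10^+1.22 + 10^-0.55)
   = 1 / (1 + 16.596 + 0.28184) = 1/17.878 = 0.05594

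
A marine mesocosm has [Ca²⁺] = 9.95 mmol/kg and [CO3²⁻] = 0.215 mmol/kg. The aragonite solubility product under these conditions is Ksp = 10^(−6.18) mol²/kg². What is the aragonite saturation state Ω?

Ω = 3.24

Ksp = 10^(−6.18) = 6.607×10^-7
Ω = [Ca²⁺][CO3²⁻]/Ksp = (9.95×10^-3)(0.215×10^-3) / 6.607×10^-7 = 3.24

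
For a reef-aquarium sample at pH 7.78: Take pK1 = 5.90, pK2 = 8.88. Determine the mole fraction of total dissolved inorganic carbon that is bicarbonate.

α₁ = 1 / (1 + [H⁺]/K1 + K2/[H⁺]) = 1 / (1 + 10^-1.88 + 10^-1.10)
   = 1 / (1 + 0.013183 + 0.079433) = 1/1.0926 = 0.9152

α₁ = 0.915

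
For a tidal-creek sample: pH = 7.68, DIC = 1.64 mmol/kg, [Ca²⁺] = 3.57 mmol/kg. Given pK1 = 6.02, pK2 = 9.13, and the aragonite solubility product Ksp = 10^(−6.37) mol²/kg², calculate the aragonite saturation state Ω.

α₂ = 1 / (1 + [H⁺]/K2 + [H⁺]²/(K1K2)) = 1 / (1 + 10^+1.45 + 10^-0.21)
   = 1 / (1 + 28.184 + 0.61660) = 1/29.800 = 0.03356
[CO3²⁻] = α₂ × DIC = 0.03356 × 1.64 = 0.05503 mmol/kg
Ksp = 10^(−6.37) = 4.266×10^-7
Ω = [Ca²⁺][CO3²⁻]/Ksp = (3.57×10^-3)(5.503×10^-5) / 4.266×10^-7 = 0.461

Ω = 0.461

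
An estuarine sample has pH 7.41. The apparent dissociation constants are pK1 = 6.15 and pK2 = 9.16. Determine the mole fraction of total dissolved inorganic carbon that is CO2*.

α₀ = 1 / (1 + K1/[H⁺] + K1K2/[H⁺]²) = 1 / (1 + 10^+1.26 + 10^-0.49)
   = 1 / (1 + 18.197 + 0.32359) = 1/19.521 = 0.05123

α₀ = 0.0512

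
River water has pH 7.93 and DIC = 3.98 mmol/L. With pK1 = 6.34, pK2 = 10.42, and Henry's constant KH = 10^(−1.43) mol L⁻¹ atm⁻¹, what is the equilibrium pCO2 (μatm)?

α₀ = 1 / (1 + K1/[H⁺] + K1K2/[H⁺]²) = 1 / (1 + 10^+1.59 + 10^-0.90)
   = 1 / (1 + 38.905 + 0.12589) = 1/40.030 = 0.02498
[CO2*] = α₀ × DIC = 0.02498 × 3.98 = 0.09942 mmol/L
pCO2 = [CO2*]/KH = 9.942×10^-5 / 3.715×10^-2 = 2680 μatm

pCO2 = 2680 μatm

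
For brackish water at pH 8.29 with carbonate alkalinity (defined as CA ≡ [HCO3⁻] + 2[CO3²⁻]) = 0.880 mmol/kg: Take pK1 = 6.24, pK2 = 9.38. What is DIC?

DIC = 0.825 mmol/kg

CA = [HCO3⁻] + 2[CO3²⁻] = (α₁ + 2α₂)·DIC
At pH 8.29: [H⁺]/K1 = 10^-2.05 = 0.0089125, K2/[H⁺] = 10^-1.09 = 0.081283
α₁ = 1/(1 + 0.0089125 + 0.081283) = 1/1.0902 = 0.9173; α₂ = α₁·K2/[H⁺] = 0.07456
α₁ + 2α₂ = 1.0664
DIC = CA / (α₁ + 2α₂) = 0.880 / 1.0664 = 0.825 mmol/kg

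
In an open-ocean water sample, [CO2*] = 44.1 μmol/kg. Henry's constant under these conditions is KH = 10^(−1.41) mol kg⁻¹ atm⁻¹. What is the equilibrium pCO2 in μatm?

pCO2 = 1130 μatm

KH = 10^(−1.41) = 3.890×10^-2 mol kg⁻¹ atm⁻¹
pCO2 = [CO2*]/KH = 44.1×10^-6 / 3.890×10^-2 = 1.13×10^-3 atm = 1130 μatm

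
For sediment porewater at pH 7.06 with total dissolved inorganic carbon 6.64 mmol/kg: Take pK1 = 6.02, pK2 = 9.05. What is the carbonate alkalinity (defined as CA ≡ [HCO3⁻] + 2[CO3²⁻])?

CA = [HCO3⁻] + 2[CO3²⁻] = (α₁ + 2α₂)·DIC
At pH 7.06: [H⁺]/K1 = 10^-1.04 = 0.091201, K2/[H⁺] = 10^-1.99 = 0.010233
α₁ = 1/(1 + 0.091201 + 0.010233) = 1/1.1014 = 0.9079; α₂ = α₁·K2/[H⁺] = 0.009291
α₁ + 2α₂ = 0.9265
CA = 0.9265 × 6.64 = 6.15 mmol/kg

CA = 6.15 mmol/kg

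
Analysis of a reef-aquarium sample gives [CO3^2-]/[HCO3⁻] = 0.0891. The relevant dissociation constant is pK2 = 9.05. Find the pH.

pH = 8.00

From K2 = [H⁺][CO3^2-]/[HCO3⁻]:  pH = pK2 + log₁₀([CO3^2-]/[HCO3⁻])
log₁₀(0.0891) = -1.050
pH = 9.05 + (-1.050) = 8.00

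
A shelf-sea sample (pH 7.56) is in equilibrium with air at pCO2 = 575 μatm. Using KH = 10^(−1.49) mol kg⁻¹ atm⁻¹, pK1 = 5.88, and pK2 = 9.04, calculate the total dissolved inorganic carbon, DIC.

[CO2*] = KH · pCO2 = 10^(−1.49) × 575×10^-6 = 1.861×10^-5 mol/kg
α₀ = 1/(1 + K1/[H⁺] + K1K2/[H⁺]²) = 1/(1 + 10^+1.68 + 10^+0.20) = 0.01982
DIC = [CO2*]/α₀ = 1.861×10^-5 / 0.01982 = 0.939 mmol/kg

DIC = 0.939 mmol/kg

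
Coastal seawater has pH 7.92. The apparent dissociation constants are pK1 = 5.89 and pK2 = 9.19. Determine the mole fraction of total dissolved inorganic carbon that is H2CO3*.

α₀ = 0.00878

α₀ = 1 / (1 + K1/[H⁺] + K1K2/[H⁺]²) = 1 / (1 + 10^+2.03 + 10^+0.76)
   = 1 / (1 + 107.15 + 5.7544) = 1/113.91 = 0.008779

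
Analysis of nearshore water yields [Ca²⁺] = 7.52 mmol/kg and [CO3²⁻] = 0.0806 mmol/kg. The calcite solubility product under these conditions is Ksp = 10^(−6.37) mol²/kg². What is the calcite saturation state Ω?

Ksp = 10^(−6.37) = 4.266×10^-7
Ω = [Ca²⁺][CO3²⁻]/Ksp = (7.52×10^-3)(0.0806×10^-3) / 4.266×10^-7 = 1.42

Ω = 1.42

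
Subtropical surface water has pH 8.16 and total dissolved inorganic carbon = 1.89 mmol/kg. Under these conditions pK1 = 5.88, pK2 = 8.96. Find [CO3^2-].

[CO3²⁻] = 0.257 mmol/kg

α₂ = 1 / (1 + [H⁺]/K2 + [H⁺]²/(K1K2)) = 1 / (1 + 10^+0.80 + 10^-1.48)
   = 1 / (1 + 6.3096 + 0.033113) = 1/7.3427 = 0.1362
[CO3²⁻] = α₂ × DIC = 0.1362 × 1.89 = 0.257 mmol/kg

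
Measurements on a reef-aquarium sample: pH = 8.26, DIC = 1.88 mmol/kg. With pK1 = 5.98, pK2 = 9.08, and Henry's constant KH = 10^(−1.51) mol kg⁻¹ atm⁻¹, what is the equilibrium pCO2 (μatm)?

pCO2 = 276 μatm

α₀ = 1 / (1 + K1/[H⁺] + K1K2/[H⁺]²) = 1 / (1 + 10^+2.28 + 10^+1.46)
   = 1 / (1 + 190.55 + 28.840) = 1/220.39 = 0.004537
[CO2*] = α₀ × DIC = 0.004537 × 1.88 = 0.008530 mmol/kg = 8.530 μmol/kg
pCO2 = [CO2*]/KH = 8.530×10^-6 / 3.090×10^-2 = 276 μatm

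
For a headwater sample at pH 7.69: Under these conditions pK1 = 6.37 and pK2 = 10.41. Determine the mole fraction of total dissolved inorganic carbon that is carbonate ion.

α₂ = 1 / (1 + [H⁺]/K2 + [H⁺]²/(K1K2)) = 1 / (1 + 10^+2.72 + 10^+1.40)
   = 1 / (1 + 524.81 + 25.119) = 1/550.93 = 0.001815

α₂ = 0.00182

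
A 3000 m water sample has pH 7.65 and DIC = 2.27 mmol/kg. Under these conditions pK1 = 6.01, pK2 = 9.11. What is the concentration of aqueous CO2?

[CO2*] = 0.0492 mmol/kg

α₀ = 1 / (1 + K1/[H⁺] + K1K2/[H⁺]²) = 1 / (1 + 10^+1.64 + 10^+0.18)
   = 1 / (1 + 43.652 + 1.5136) = 1/46.165 = 0.02166
[CO2*] = α₀ × DIC = 0.02166 × 2.27 = 0.0492 mmol/kg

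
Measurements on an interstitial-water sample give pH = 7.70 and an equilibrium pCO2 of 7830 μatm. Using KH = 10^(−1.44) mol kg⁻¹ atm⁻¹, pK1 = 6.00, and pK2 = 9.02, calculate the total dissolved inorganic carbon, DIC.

DIC = 15.2 mmol/kg

[CO2*] = KH · pCO2 = 10^(−1.44) × 7830×10^-6 = 2.843×10^-4 mol/kg
α₀ = 1/(1 + K1/[H⁺] + K1K2/[H⁺]²) = 1/(1 + 10^+1.70 + 10^+0.38) = 0.01869
DIC = [CO2*]/α₀ = 2.843×10^-4 / 0.01869 = 15.2 mmol/kg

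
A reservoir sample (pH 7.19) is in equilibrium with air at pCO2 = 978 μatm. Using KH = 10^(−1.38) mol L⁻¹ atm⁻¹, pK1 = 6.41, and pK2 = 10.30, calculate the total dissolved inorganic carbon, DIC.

DIC = 0.287 mmol/L

[CO2*] = KH · pCO2 = 10^(−1.38) × 978×10^-6 = 4.077×10^-5 mol/L
α₀ = 1/(1 + K1/[H⁺] + K1K2/[H⁺]²) = 1/(1 + 10^+0.78 + 10^-2.33) = 0.1422
DIC = [CO2*]/α₀ = 4.077×10^-5 / 0.1422 = 0.287 mmol/L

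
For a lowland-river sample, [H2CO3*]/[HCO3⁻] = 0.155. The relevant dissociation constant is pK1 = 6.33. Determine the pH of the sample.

pH = 7.14

From K1 = [H⁺][HCO3⁻]/[H2CO3*]:  pH = pK1 − log₁₀([H2CO3*]/[HCO3⁻])
log₁₀(0.155) = -0.810
pH = 6.33 − (-0.810) = 7.14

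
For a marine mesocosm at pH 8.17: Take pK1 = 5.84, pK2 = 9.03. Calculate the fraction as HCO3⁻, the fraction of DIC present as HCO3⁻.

α₁ = 0.875

α₁ = 1 / (1 + [H⁺]/K1 + K2/[H⁺]) = 1 / (1 + 10^-2.33 + 10^-0.86)
   = 1 / (1 + 0.0046774 + 0.13804) = 1/1.1427 = 0.8751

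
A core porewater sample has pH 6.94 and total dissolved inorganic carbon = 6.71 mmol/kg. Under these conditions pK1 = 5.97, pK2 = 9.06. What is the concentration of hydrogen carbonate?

α₁ = 1 / (1 + [H⁺]/K1 + K2/[H⁺]) = 1 / (1 + 10^-0.97 + 10^-2.12)
   = 1 / (1 + 0.10715 + 0.0075858) = 1/1.1147 = 0.8971
[HCO3⁻] = α₁ × DIC = 0.8971 × 6.71 = 6.02 mmol/kg

[HCO3⁻] = 6.02 mmol/kg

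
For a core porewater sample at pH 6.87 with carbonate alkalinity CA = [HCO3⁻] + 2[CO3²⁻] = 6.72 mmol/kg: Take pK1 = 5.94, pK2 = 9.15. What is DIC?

CA = [HCO3⁻] + 2[CO3²⁻] = (α₁ + 2α₂)·DIC
At pH 6.87: [H⁺]/K1 = 10^-0.93 = 0.11749, K2/[H⁺] = 10^-2.28 = 0.0052481
α₁ = 1/(1 + 0.11749 + 0.0052481) = 1/1.1227 = 0.8907; α₂ = α₁·K2/[H⁺] = 0.004674
α₁ + 2α₂ = 0.9000
DIC = CA / (α₁ + 2α₂) = 6.72 / 0.9000 = 7.47 mmol/kg

DIC = 7.47 mmol/kg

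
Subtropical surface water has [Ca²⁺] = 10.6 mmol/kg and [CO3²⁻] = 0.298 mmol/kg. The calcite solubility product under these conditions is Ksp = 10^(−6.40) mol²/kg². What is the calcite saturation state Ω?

Ω = 7.93

Ksp = 10^(−6.40) = 3.981×10^-7
Ω = [Ca²⁺][CO3²⁻]/Ksp = (10.6×10^-3)(0.298×10^-3) / 3.981×10^-7 = 7.93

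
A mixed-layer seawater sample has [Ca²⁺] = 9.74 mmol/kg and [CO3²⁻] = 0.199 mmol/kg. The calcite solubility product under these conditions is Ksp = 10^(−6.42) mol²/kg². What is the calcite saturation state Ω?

Ksp = 10^(−6.42) = 3.802×10^-7
Ω = [Ca²⁺][CO3²⁻]/Ksp = (9.74×10^-3)(0.199×10^-3) / 3.802×10^-7 = 5.10

Ω = 5.10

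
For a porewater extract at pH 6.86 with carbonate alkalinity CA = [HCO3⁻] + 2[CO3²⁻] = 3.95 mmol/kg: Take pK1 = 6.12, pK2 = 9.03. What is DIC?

DIC = 4.63 mmol/kg

CA = [HCO3⁻] + 2[CO3²⁻] = (α₁ + 2α₂)·DIC
At pH 6.86: [H⁺]/K1 = 10^-0.74 = 0.18197, K2/[H⁺] = 10^-2.17 = 0.0067608
α₁ = 1/(1 + 0.18197 + 0.0067608) = 1/1.1887 = 0.8412; α₂ = α₁·K2/[H⁺] = 0.005687
α₁ + 2α₂ = 0.8526
DIC = CA / (α₁ + 2α₂) = 3.95 / 0.8526 = 4.63 mmol/kg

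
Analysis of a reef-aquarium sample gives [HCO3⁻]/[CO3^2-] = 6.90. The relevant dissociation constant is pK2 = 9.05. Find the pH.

pH = 8.21

From K2 = [H⁺][CO3^2-]/[HCO3⁻]:  pH = pK2 − log₁₀([HCO3⁻]/[CO3^2-])
log₁₀(6.90) = +0.839
pH = 9.05 − (+0.839) = 8.21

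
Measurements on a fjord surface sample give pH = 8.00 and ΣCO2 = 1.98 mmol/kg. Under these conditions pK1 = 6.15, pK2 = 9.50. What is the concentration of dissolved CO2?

[CO2*] = 0.0267 mmol/kg

α₀ = 1 / (1 + K1/[H⁺] + K1K2/[H⁺]²) = 1 / (1 + 10^+1.85 + 10^+0.35)
   = 1 / (1 + 70.795 + 2.2387) = 1/74.033 = 0.01351
[CO2*] = α₀ × DIC = 0.01351 × 1.98 = 0.0267 mmol/kg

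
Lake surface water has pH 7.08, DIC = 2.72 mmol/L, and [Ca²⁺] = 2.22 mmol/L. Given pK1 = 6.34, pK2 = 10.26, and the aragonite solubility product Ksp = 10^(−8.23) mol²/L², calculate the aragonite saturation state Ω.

α₂ = 1 / (1 + [H⁺]/K2 + [H⁺]²/(K1K2)) = 1 / (1 + 10^+3.18 + 10^+2.44)
   = 1 / (1 + 1513.6 + 275.42) = 1/1790.0 = 0.0005587
[CO3²⁻] = α₂ × DIC = 0.0005587 × 2.72 = 0.001520 mmol/L = 1.520 μmol/L
Ksp = 10^(−8.23) = 5.888×10^-9
Ω = [Ca²⁺][CO3²⁻]/Ksp = (2.22×10^-3)(1.520×10^-6) / 5.888×10^-9 = 0.573

Ω = 0.573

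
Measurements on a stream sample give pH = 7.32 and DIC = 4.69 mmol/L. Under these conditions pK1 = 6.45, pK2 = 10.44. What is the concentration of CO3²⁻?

α₂ = 1 / (1 + [H⁺]/K2 + [H⁺]²/(K1K2)) = 1 / (1 + 10^+3.12 + 10^+2.25)
   = 1 / (1 + 1318.3 + 177.83) = 1/1497.1 = 0.0006680
[CO3²⁻] = α₂ × DIC = 0.0006680 × 4.69 = 0.00313 mmol/L = 3.13 μmol/L

[CO3²⁻] = 3.13 μmol/L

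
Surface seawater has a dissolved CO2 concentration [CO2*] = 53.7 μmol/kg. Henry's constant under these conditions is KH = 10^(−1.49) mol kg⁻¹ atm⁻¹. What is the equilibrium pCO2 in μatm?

KH = 10^(−1.49) = 3.236×10^-2 mol kg⁻¹ atm⁻¹
pCO2 = [CO2*]/KH = 53.7×10^-6 / 3.236×10^-2 = 1.66×10^-3 atm = 1660 μatm

pCO2 = 1660 μatm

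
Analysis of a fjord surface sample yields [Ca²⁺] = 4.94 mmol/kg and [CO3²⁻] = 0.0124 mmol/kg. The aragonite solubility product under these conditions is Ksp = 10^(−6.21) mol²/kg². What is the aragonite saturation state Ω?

Ω = 0.0993

Ksp = 10^(−6.21) = 6.166×10^-7
Ω = [Ca²⁺][CO3²⁻]/Ksp = (4.94×10^-3)(0.0124×10^-3) / 6.166×10^-7 = 0.0993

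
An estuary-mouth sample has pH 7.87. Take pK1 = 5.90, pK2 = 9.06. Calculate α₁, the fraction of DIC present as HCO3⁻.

α₁ = 0.930

α₁ = 1 / (1 + [H⁺]/K1 + K2/[H⁺]) = 1 / (1 + 10^-1.97 + 10^-1.19)
   = 1 / (1 + 0.010715 + 0.064565) = 1/1.0753 = 0.9300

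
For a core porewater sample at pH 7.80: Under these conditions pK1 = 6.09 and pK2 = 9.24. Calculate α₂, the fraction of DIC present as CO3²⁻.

α₂ = 0.0344

α₂ = 1 / (1 + [H⁺]/K2 + [H⁺]²/(K1K2)) = 1 / (1 + 10^+1.44 + 10^-0.27)
   = 1 / (1 + 27.542 + 0.53703) = 1/29.079 = 0.03439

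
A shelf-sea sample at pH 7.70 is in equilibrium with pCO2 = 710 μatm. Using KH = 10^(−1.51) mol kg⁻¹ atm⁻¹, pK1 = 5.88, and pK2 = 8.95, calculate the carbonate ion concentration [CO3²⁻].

[CO2*] = KH · pCO2 = 10^(−1.51) × 710×10^-6 = 2.194×10^-5 mol/kg
α₀ = 1/(1 + K1/[H⁺] + K1K2/[H⁺]²) = 1/(1 + 10^+1.82 + 10^+0.57) = 0.01413
DIC = [CO2*]/α₀ = 2.194×10^-5 / 0.01413 = 1.553 mmol/kg
[CO3²⁻] = α₂·DIC; α₂ = 0.05249, so [CO3²⁻] = 0.05249 × 1.553 = 0.0815 mmol/kg

[CO3²⁻] = 0.0815 mmol/kg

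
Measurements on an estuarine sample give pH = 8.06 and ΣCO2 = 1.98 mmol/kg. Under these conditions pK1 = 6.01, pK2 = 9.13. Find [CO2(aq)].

[CO2*] = 16.1 μmol/kg

α₀ = 1 / (1 + K1/[H⁺] + K1K2/[H⁺]²) = 1 / (1 + 10^+2.05 + 10^+0.98)
   = 1 / (1 + 112.20 + 9.5499) = 1/122.75 = 0.008147
[CO2*] = α₀ × DIC = 0.008147 × 1.98 = 0.0161 mmol/kg = 16.1 μmol/kg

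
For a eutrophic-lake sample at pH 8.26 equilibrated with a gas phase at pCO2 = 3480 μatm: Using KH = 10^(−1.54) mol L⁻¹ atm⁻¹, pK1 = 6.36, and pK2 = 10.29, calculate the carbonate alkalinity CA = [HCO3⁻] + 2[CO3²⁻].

CA = 8.12 mmol/L

[CO2*] = KH · pCO2 = 10^(−1.54) × 3480×10^-6 = 1.004×10^-4 mol/L
α₀ = 1/(1 + K1/[H⁺] + K1K2/[H⁺]²) = 1/(1 + 10^+1.90 + 10^-0.13) = 0.01232
DIC = [CO2*]/α₀ = 1.004×10^-4 / 0.01232 = 8.147 mmol/L
CA = (α₁ + 2α₂)·DIC = (0.9785 + 2×0.009132) × 8.147 = 8.12 mmol/L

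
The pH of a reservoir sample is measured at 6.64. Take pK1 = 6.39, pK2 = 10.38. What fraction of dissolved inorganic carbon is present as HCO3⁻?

α₁ = 1 / (1 + [H⁺]/K1 + K2/[H⁺]) = 1 / (1 + 10^-0.25 + 10^-3.74)
   = 1 / (1 + 0.56234 + 0.00018197) = 1/1.5625 = 0.6400

α₁ = 0.640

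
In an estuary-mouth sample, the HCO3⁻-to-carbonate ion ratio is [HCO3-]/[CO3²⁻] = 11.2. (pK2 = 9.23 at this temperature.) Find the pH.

From K2 = [H⁺][CO3²⁻]/[HCO3-]:  pH = pK2 − log₁₀([HCO3-]/[CO3²⁻])
log₁₀(11.2) = +1.049
pH = 9.23 − (+1.049) = 8.18

pH = 8.18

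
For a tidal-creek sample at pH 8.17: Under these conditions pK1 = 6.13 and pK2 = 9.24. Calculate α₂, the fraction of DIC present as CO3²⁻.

α₂ = 1 / (1 + [H⁺]/K2 + [H⁺]²/(K1K2)) = 1 / (1 + 10^+1.07 + 10^-0.97)
   = 1 / (1 + 11.749 + 0.10715) = 1/12.856 = 0.07778

α₂ = 0.0778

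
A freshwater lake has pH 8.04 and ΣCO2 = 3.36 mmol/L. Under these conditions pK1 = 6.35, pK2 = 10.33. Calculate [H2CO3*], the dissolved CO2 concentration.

[CO2*] = 0.0669 mmol/L

α₀ = 1 / (1 + K1/[H⁺] + K1K2/[H⁺]²) = 1 / (1 + 10^+1.69 + 10^-0.60)
   = 1 / (1 + 48.978 + 0.25119) = 1/50.229 = 0.01991
[CO2*] = α₀ × DIC = 0.01991 × 3.36 = 0.0669 mmol/L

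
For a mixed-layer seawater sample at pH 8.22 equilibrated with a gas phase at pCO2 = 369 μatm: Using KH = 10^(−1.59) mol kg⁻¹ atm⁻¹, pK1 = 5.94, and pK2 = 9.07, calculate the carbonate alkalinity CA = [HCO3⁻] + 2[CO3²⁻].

CA = 2.32 mmol/kg

[CO2*] = KH · pCO2 = 10^(−1.59) × 369×10^-6 = 9.485×10^-6 mol/kg
α₀ = 1/(1 + K1/[H⁺] + K1K2/[H⁺]²) = 1/(1 + 10^+2.28 + 10^+1.43) = 0.004577
DIC = [CO2*]/α₀ = 9.485×10^-6 / 0.004577 = 2.072 mmol/kg
CA = (α₁ + 2α₂)·DIC = (0.8722 + 2×0.1232) × 2.072 = 2.32 mmol/kg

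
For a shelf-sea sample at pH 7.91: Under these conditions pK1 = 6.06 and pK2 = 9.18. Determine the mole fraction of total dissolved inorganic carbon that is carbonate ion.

α₂ = 1 / (1 + [H⁺]/K2 + [H⁺]²/(K1K2)) = 1 / (1 + 10^+1.27 + 10^-0.58)
   = 1 / (1 + 18.621 + 0.26303) = 1/19.884 = 0.05029

α₂ = 0.0503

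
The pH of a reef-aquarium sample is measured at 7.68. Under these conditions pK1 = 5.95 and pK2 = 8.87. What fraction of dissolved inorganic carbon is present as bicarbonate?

α₁ = 1 / (1 + [H⁺]/K1 + K2/[H⁺]) = 1 / (1 + 10^-1.73 + 10^-1.19)
   = 1 / (1 + 0.018621 + 0.064565) = 1/1.0832 = 0.9232

α₁ = 0.923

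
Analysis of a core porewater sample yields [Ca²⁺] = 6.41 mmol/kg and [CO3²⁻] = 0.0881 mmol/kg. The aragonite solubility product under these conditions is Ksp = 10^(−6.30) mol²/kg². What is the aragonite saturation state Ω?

Ω = 1.13

Ksp = 10^(−6.30) = 5.012×10^-7
Ω = [Ca²⁺][CO3²⁻]/Ksp = (6.41×10^-3)(0.0881×10^-3) / 5.012×10^-7 = 1.13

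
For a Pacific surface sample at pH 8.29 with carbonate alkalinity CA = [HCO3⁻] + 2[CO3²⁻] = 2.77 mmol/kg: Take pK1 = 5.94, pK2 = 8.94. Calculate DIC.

CA = [HCO3⁻] + 2[CO3²⁻] = (α₁ + 2α₂)·DIC
At pH 8.29: [H⁺]/K1 = 10^-2.35 = 0.0044668, K2/[H⁺] = 10^-0.65 = 0.22387
α₁ = 1/(1 + 0.0044668 + 0.22387) = 1/1.2283 = 0.8141; α₂ = α₁·K2/[H⁺] = 0.1823
α₁ + 2α₂ = 1.1786
DIC = CA / (α₁ + 2α₂) = 2.77 / 1.1786 = 2.35 mmol/kg

DIC = 2.35 mmol/kg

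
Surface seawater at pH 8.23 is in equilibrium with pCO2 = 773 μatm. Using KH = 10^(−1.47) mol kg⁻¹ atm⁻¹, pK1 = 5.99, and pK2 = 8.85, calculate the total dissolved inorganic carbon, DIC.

[CO2*] = KH · pCO2 = 10^(−1.47) × 773×10^-6 = 2.619×10^-5 mol/kg
α₀ = 1/(1 + K1/[H⁺] + K1K2/[H⁺]²) = 1/(1 + 10^+2.24 + 10^+1.62) = 0.004620
DIC = [CO2*]/α₀ = 2.619×10^-5 / 0.004620 = 5.67 mmol/kg

DIC = 5.67 mmol/kg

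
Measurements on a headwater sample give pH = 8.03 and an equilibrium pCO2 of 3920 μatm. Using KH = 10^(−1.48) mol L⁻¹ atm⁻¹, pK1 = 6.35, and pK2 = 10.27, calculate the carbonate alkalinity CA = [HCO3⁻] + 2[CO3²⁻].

CA = 6.28 mmol/L

[CO2*] = KH · pCO2 = 10^(−1.48) × 3920×10^-6 = 1.298×10^-4 mol/L
α₀ = 1/(1 + K1/[H⁺] + K1K2/[H⁺]²) = 1/(1 + 10^+1.68 + 10^-0.56) = 0.02035
DIC = [CO2*]/α₀ = 1.298×10^-4 / 0.02035 = 6.378 mmol/L
CA = (α₁ + 2α₂)·DIC = (0.9740 + 2×0.005605) × 6.378 = 6.28 mmol/L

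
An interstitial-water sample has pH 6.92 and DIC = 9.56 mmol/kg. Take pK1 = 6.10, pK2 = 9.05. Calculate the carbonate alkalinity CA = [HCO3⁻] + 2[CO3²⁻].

CA = 8.37 mmol/kg

CA = [HCO3⁻] + 2[CO3²⁻] = (α₁ + 2α₂)·DIC
At pH 6.92: [H⁺]/K1 = 10^-0.82 = 0.15136, K2/[H⁺] = 10^-2.13 = 0.0074131
α₁ = 1/(1 + 0.15136 + 0.0074131) = 1/1.1588 = 0.8630; α₂ = α₁·K2/[H⁺] = 0.006397
α₁ + 2α₂ = 0.8758
CA = 0.8758 × 9.56 = 8.37 mmol/kg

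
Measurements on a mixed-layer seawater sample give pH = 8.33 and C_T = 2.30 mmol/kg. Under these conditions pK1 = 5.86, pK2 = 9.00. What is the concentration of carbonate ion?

α₂ = 1 / (1 + [H⁺]/K2 + [H⁺]²/(K1K2)) = 1 / (1 + 10^+0.67 + 10^-1.80)
   = 1 / (1 + 4.6774 + 0.015849) = 1/5.6932 = 0.1756
[CO3²⁻] = α₂ × DIC = 0.1756 × 2.30 = 0.404 mmol/kg

[CO3²⁻] = 0.404 mmol/kg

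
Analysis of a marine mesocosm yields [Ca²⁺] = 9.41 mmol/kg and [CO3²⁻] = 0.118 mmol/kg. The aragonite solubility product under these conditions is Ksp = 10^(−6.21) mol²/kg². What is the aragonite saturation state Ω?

Ksp = 10^(−6.21) = 6.166×10^-7
Ω = [Ca²⁺][CO3²⁻]/Ksp = (9.41×10^-3)(0.118×10^-3) / 6.166×10^-7 = 1.80

Ω = 1.80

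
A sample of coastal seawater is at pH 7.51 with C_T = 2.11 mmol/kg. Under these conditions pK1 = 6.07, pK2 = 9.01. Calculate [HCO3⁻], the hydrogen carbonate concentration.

α₁ = 1 / (1 + [H⁺]/K1 + K2/[H⁺]) = 1 / (1 + 10^-1.44 + 10^-1.50)
   = 1 / (1 + 0.036308 + 0.031623) = 1/1.0679 = 0.9364
[HCO3⁻] = α₁ × DIC = 0.9364 × 2.11 = 1.98 mmol/kg

[HCO3⁻] = 1.98 mmol/kg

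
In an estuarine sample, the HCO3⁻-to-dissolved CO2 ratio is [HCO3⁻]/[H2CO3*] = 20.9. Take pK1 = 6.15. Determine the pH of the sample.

pH = 7.47

From K1 = [H⁺][HCO3⁻]/[H2CO3*]:  pH = pK1 + log₁₀([HCO3⁻]/[H2CO3*])
log₁₀(20.9) = +1.320
pH = 6.15 + (+1.320) = 7.47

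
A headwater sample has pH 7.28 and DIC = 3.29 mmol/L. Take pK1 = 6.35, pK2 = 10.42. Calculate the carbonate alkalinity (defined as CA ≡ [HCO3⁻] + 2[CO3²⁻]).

CA = [HCO3⁻] + 2[CO3²⁻] = (α₁ + 2α₂)·DIC
At pH 7.28: [H⁺]/K1 = 10^-0.93 = 0.11749, K2/[H⁺] = 10^-3.14 = 0.00072444
α₁ = 1/(1 + 0.11749 + 0.00072444) = 1/1.1182 = 0.8943; α₂ = α₁·K2/[H⁺] = 0.0006479
α₁ + 2α₂ = 0.8956
CA = 0.8956 × 3.29 = 2.95 mmol/L

CA = 2.95 mmol/L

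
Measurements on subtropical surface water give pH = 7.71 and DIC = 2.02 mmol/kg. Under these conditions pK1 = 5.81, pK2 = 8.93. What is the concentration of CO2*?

[CO2*] = 0.0237 mmol/kg

α₀ = 1 / (1 + K1/[H⁺] + K1K2/[H⁺]²) = 1 / (1 + 10^+1.90 + 10^+0.68)
   = 1 / (1 + 79.433 + 4.7863) = 1/85.219 = 0.01173
[CO2*] = α₀ × DIC = 0.01173 × 2.02 = 0.0237 mmol/kg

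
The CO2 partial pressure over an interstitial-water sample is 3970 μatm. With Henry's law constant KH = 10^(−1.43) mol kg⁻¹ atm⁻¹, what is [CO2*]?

KH = 10^(−1.43) = 3.715×10^-2 mol kg⁻¹ atm⁻¹
[CO2*] = KH · pCO2 = 3.715×10^-2 × 3970×10^-6 atm = 1.47×10^-4 mol/kg

[CO2*] = 147 μmol/kg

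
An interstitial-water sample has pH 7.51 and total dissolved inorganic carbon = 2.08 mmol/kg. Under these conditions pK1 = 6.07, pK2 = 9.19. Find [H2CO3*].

α₀ = 1 / (1 + K1/[H⁺] + K1K2/[H⁺]²) = 1 / (1 + 10^+1.44 + 10^-0.24)
   = 1 / (1 + 27.542 + 0.57544) = 1/29.118 = 0.03434
[CO2*] = α₀ × DIC = 0.03434 × 2.08 = 0.0714 mmol/kg

[CO2*] = 0.0714 mmol/kg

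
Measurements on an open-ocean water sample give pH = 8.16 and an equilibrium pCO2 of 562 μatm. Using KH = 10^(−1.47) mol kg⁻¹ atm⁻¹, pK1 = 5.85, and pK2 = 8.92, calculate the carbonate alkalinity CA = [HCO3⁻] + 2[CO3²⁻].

CA = 5.24 mmol/kg

[CO2*] = KH · pCO2 = 10^(−1.47) × 562×10^-6 = 1.904×10^-5 mol/kg
α₀ = 1/(1 + K1/[H⁺] + K1K2/[H⁺]²) = 1/(1 + 10^+2.31 + 10^+1.55) = 0.004155
DIC = [CO2*]/α₀ = 1.904×10^-5 / 0.004155 = 4.583 mmol/kg
CA = (α₁ + 2α₂)·DIC = (0.8484 + 2×0.1474) × 4.583 = 5.24 mmol/kg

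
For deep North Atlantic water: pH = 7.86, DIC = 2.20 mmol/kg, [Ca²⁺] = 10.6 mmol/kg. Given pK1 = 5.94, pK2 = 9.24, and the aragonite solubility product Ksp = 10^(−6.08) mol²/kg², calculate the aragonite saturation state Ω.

Ω = 1.11

α₂ = 1 / (1 + [H⁺]/K2 + [H⁺]²/(K1K2)) = 1 / (1 + 10^+1.38 + 10^-0.54)
   = 1 / (1 + 23.988 + 0.28840) = 1/25.277 = 0.03956
[CO3²⁻] = α₂ × DIC = 0.03956 × 2.20 = 0.08704 mmol/kg
Ksp = 10^(−6.08) = 8.318×10^-7
Ω = [Ca²⁺][CO3²⁻]/Ksp = (10.6×10^-3)(8.704×10^-5) / 8.318×10^-7 = 1.11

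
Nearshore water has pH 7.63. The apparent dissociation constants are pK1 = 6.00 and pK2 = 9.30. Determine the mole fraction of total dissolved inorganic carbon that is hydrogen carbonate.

α₁ = 1 / (1 + [H⁺]/K1 + K2/[H⁺]) = 1 / (1 + 10^-1.63 + 10^-1.67)
   = 1 / (1 + 0.023442 + 0.021380) = 1/1.0448 = 0.9571

α₁ = 0.957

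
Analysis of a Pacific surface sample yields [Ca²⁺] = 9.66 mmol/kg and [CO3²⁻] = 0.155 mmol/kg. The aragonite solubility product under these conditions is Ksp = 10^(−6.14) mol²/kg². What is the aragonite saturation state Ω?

Ω = 2.07

Ksp = 10^(−6.14) = 7.244×10^-7
Ω = [Ca²⁺][CO3²⁻]/Ksp = (9.66×10^-3)(0.155×10^-3) / 7.244×10^-7 = 2.07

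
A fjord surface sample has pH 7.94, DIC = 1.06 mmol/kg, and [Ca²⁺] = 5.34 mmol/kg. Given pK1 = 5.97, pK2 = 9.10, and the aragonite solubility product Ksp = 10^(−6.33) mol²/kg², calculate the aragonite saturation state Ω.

Ω = 0.775

α₂ = 1 / (1 + [H⁺]/K2 + [H⁺]²/(K1K2)) = 1 / (1 + 10^+1.16 + 10^-0.81)
   = 1 / (1 + 14.454 + 0.15488) = 1/15.609 = 0.06406
[CO3²⁻] = α₂ × DIC = 0.06406 × 1.06 = 0.06791 mmol/kg
Ksp = 10^(−6.33) = 4.677×10^-7
Ω = [Ca²⁺][CO3²⁻]/Ksp = (5.34×10^-3)(6.791×10^-5) / 4.677×10^-7 = 0.775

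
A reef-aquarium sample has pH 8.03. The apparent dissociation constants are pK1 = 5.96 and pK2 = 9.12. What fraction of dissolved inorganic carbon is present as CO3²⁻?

α₂ = 0.0746

α₂ = 1 / (1 + [H⁺]/K2 + [H⁺]²/(K1K2)) = 1 / (1 + 10^+1.09 + 10^-0.98)
   = 1 / (1 + 12.303 + 0.10471) = 1/13.407 = 0.07459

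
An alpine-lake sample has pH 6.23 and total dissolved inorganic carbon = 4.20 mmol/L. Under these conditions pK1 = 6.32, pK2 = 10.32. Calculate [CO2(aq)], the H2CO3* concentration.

[CO2*] = 2.32 mmol/L

α₀ = 1 / (1 + K1/[H⁺] + K1K2/[H⁺]²) = 1 / (1 + 10^-0.09 + 10^-4.18)
   = 1 / (1 + 0.81283 + 6.6069×10^-5) = 1/1.8129 = 0.5516
[CO2*] = α₀ × DIC = 0.5516 × 4.20 = 2.32 mmol/L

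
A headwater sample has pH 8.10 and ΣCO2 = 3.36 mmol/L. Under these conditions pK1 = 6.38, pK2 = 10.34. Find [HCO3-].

[HCO3⁻] = 3.28 mmol/L

α₁ = 1 / (1 + [H⁺]/K1 + K2/[H⁺]) = 1 / (1 + 10^-1.72 + 10^-2.24)
   = 1 / (1 + 0.019055 + 0.0057544) = 1/1.0248 = 0.9758
[HCO3⁻] = α₁ × DIC = 0.9758 × 3.36 = 3.28 mmol/L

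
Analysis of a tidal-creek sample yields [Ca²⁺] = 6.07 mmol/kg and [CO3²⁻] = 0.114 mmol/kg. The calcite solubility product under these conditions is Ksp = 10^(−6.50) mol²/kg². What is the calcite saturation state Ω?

Ω = 2.19

Ksp = 10^(−6.50) = 3.162×10^-7
Ω = [Ca²⁺][CO3²⁻]/Ksp = (6.07×10^-3)(0.114×10^-3) / 3.162×10^-7 = 2.19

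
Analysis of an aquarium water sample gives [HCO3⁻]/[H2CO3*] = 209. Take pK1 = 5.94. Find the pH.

pH = 8.26

From K1 = [H⁺][HCO3⁻]/[H2CO3*]:  pH = pK1 + log₁₀([HCO3⁻]/[H2CO3*])
log₁₀(209) = +2.320
pH = 5.94 + (+2.320) = 8.26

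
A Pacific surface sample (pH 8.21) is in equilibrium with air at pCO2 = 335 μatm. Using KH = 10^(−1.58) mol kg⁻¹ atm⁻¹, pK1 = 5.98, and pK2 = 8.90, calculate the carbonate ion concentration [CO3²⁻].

[CO2*] = KH · pCO2 = 10^(−1.58) × 335×10^-6 = 8.811×10^-6 mol/kg
α₀ = 1/(1 + K1/[H⁺] + K1K2/[H⁺]²) = 1/(1 + 10^+2.23 + 10^+1.54) = 0.004866
DIC = [CO2*]/α₀ = 8.811×10^-6 / 0.004866 = 1.811 mmol/kg
[CO3²⁻] = α₂·DIC; α₂ = 0.1687, so [CO3²⁻] = 0.1687 × 1.811 = 0.306 mmol/kg

[CO3²⁻] = 0.306 mmol/kg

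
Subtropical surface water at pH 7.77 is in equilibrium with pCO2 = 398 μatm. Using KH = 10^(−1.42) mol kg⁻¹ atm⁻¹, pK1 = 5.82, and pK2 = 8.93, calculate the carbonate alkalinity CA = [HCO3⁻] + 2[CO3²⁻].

CA = 1.54 mmol/kg

[CO2*] = KH · pCO2 = 10^(−1.42) × 398×10^-6 = 1.513×10^-5 mol/kg
α₀ = 1/(1 + K1/[H⁺] + K1K2/[H⁺]²) = 1/(1 + 10^+1.95 + 10^+0.79) = 0.01039
DIC = [CO2*]/α₀ = 1.513×10^-5 / 0.01039 = 1.457 mmol/kg
CA = (α₁ + 2α₂)·DIC = (0.9256 + 2×0.06403) × 1.457 = 1.54 mmol/kg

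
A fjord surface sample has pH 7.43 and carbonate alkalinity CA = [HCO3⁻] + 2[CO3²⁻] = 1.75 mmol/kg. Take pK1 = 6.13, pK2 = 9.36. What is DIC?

DIC = 1.82 mmol/kg

CA = [HCO3⁻] + 2[CO3²⁻] = (α₁ + 2α₂)·DIC
At pH 7.43: [H⁺]/K1 = 10^-1.30 = 0.050119, K2/[H⁺] = 10^-1.93 = 0.011749
α₁ = 1/(1 + 0.050119 + 0.011749) = 1/1.0619 = 0.9417; α₂ = α₁·K2/[H⁺] = 0.01106
α₁ + 2α₂ = 0.9639
DIC = CA / (α₁ + 2α₂) = 1.75 / 0.9639 = 1.82 mmol/kg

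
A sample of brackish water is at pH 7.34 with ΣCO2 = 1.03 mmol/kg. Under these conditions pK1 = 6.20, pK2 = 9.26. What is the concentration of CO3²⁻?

α₂ = 1 / (1 + [H⁺]/K2 + [H⁺]²/(K1K2)) = 1 / (1 + 10^+1.92 + 10^+0.78)
   = 1 / (1 + 83.176 + 6.0256) = 1/90.202 = 0.01109
[CO3²⁻] = α₂ × DIC = 0.01109 × 1.03 = 0.0114 mmol/kg = 11.4 μmol/kg

[CO3²⁻] = 11.4 μmol/kg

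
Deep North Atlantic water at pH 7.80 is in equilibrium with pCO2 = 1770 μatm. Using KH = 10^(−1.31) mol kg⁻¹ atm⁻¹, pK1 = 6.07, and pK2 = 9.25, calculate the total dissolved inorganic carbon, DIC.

DIC = 4.91 mmol/kg

[CO2*] = KH · pCO2 = 10^(−1.31) × 1770×10^-6 = 8.669×10^-5 mol/kg
α₀ = 1/(1 + K1/[H⁺] + K1K2/[H⁺]²) = 1/(1 + 10^+1.73 + 10^+0.28) = 0.01767
DIC = [CO2*]/α₀ = 8.669×10^-5 / 0.01767 = 4.91 mmol/kg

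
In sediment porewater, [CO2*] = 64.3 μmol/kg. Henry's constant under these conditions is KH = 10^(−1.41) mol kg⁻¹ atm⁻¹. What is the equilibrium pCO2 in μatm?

pCO2 = 1650 μatm

KH = 10^(−1.41) = 3.890×10^-2 mol kg⁻¹ atm⁻¹
pCO2 = [CO2*]/KH = 64.3×10^-6 / 3.890×10^-2 = 1.65×10^-3 atm = 1650 μatm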